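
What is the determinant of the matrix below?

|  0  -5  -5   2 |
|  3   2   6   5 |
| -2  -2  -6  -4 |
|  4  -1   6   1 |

166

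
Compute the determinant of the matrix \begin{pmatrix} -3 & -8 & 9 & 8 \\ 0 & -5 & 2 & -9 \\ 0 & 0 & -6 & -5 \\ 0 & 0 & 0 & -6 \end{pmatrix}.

540

The matrix is upper triangular, so the determinant is the product of the diagonal entries:
det = (-3) · (-5) · (-6) · (-6) = 540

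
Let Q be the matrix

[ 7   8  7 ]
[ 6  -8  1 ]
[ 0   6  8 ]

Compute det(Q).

Expand along column 1:
  + 7 · |-8 1; 6 8| = 7·(-64 − 6) = -490
  − 6 · |8 7; 6 8| = −6·(64 − 42) = -132
Sum: (-490) + (-132) = -622

The determinant is -622.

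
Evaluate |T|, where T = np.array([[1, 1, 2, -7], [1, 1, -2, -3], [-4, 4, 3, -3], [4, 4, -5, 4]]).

det(T) = 608

Expand along row 1:
  + (1) · M_11   where M_11 = det([1 -2 -3; 4 3 -3; 4 -5 4]) = 149
  − (1) · M_12   where M_12 = det([1 -2 -3; -4 3 -3; 4 -5 4]) = -35
  + (2) · M_13   where M_13 = det([1 1 -3; -4 4 -3; 4 4 4]) = 128
  − (-7) · M_14   where M_14 = det([1 1 -2; -4 4 3; 4 4 -5]) = 24
det = (+1)·(1)·(149) + (-1)·(1)·(-35) + (+1)·(2)·(128) + (-1)·(-7)·(24) = 608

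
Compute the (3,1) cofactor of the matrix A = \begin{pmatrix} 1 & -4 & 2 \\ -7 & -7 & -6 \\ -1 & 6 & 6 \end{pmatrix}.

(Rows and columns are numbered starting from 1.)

38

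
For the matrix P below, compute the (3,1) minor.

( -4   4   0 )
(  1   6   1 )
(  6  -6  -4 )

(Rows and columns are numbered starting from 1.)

The minor is 4.

Delete row 3 and column 1; the remaining 2×2 submatrix is [4 0; 6 1].
Its determinant is 4·1 − 0·6 = 4.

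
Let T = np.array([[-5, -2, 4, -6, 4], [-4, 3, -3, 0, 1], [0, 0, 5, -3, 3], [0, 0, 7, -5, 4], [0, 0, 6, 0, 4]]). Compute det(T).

T is block upper-triangular with a 2×2 block and a 3×3 block on the diagonal, so its determinant equals the product of the determinants of the diagonal blocks.
det of the 2×2 block = -23
det of the 3×3 block = 2
det = (-23)·(2) = -46

-46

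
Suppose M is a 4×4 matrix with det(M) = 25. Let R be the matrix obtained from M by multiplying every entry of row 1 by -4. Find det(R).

Scaling one row by -4 multiplies the determinant by -4.
det(R) = (-4)·(25) = -100

det(R) = -100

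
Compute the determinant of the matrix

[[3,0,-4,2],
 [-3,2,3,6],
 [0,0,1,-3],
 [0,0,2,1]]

42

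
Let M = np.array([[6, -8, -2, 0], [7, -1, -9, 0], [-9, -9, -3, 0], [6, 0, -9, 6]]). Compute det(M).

Expand along column 4 (it has 3 zeros):
  + (6) · M_44   where M_44 = det([6 -8 -2; 7 -1 -9; -9 -9 -3]) = -1140
det = (+1)·(6)·(-1140) = -6840

|M| = -6840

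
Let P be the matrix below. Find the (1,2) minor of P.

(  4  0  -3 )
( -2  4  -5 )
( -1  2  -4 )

3

Delete row 1 and column 2; the remaining 2×2 submatrix is [-2 -5; -1 -4].
Its determinant is (-2)·(-4) − (-5)·(-1) = 3.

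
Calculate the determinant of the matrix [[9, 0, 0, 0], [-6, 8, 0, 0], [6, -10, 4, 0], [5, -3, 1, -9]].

The matrix is lower triangular, so the determinant is the product of the diagonal entries:
det = (9) · (8) · (4) · (-9) = -2592

The determinant is -2592.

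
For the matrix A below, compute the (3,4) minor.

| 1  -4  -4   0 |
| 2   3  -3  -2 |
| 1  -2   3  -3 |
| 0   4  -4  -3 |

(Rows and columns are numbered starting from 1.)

The minor is -64.

Delete row 3 and column 4; the remaining 3×3 submatrix is [1 -4 -4; 2 3 -3; 0 4 -4].
Its determinant is -64.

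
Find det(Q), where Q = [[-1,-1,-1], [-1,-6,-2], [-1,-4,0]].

det(Q) = 8

Expand along column 3:
  + (-1) · |-1 -6; -1 -4| = (-1)·(4 − 6) = 2
  − (-2) · |-1 -1; -1 -4| = −(-2)·(4 − 1) = 6
Sum: (2) + (6) = 8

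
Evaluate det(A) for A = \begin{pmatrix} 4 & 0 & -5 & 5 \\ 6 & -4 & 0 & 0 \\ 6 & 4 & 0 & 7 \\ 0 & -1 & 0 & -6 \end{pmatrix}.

Expand along column 3 (it has 3 zeros):
  + (-5) · M_13   where M_13 = det([6 -4 0; 6 4 7; 0 -1 -6]) = -246
det = (+1)·(-5)·(-246) = 1230

1230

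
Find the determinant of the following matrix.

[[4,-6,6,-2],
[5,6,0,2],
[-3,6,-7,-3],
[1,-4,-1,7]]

The determinant is -1800.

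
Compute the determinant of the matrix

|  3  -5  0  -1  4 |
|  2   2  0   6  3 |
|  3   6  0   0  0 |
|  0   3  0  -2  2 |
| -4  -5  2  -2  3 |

Expand along column 3 (it has 4 zeros):
  + (2) · M_53   where M_53 = det([3 -5 -1 4; 2 2 6 3; 3 6 0 0; 0 3 -2 2]) = -801
det = (+1)·(2)·(-801) = -1602

-1602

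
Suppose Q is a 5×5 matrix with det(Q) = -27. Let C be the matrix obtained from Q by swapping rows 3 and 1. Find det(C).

Swapping two rows multiplies the determinant by −1.
det(C) = (-1)·(-27) = 27

|C| = 27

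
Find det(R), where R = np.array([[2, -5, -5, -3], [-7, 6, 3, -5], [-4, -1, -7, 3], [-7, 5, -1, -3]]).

Expand along row 1:
  + (2) · M_11   where M_11 = det([6 3 -5; -1 -7 3; 5 -1 -3]) = 0
  − (-5) · M_12   where M_12 = det([-7 3 -5; -4 -7 3; -7 -1 -3]) = -42
  + (-5) · M_13   where M_13 = det([-7 6 -5; -4 -1 3; -7 5 -3]) = 21
  − (-3) · M_14   where M_14 = det([-7 6 3; -4 -1 -7; -7 5 -1]) = -63
det = (+1)·(2)·(0) + (-1)·(-5)·(-42) + (+1)·(-5)·(21) + (-1)·(-3)·(-63) = -504

|R| = -504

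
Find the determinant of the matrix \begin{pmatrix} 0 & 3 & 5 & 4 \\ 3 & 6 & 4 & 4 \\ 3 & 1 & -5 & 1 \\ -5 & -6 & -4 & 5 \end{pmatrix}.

Expand along row 1 (it has 1 zero):
  − (3) · M_12   where M_12 = det([3 4 4; 3 -5 1; -5 -4 5]) = -291
  + (5) · M_13   where M_13 = det([3 6 4; 3 1 1; -5 -6 5]) = -139
  − (4) · M_14   where M_14 = det([3 6 4; 3 1 -5; -5 -6 -4]) = 68
det = (-1)·(3)·(-291) + (+1)·(5)·(-139) + (-1)·(4)·(68) = -94

-94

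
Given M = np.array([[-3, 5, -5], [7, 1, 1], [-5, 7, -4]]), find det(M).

Expand along column 1:
  + (-3) · |1 1; 7 -4| = (-3)·(-4 − 7) = 33
  − 7 · |5 -5; 7 -4| = −7·(-20 − (-35)) = -105
  + (-5) · |5 -5; 1 1| = (-5)·(5 − (-5)) = -50
Sum: (33) + (-105) + (-50) = -122

-122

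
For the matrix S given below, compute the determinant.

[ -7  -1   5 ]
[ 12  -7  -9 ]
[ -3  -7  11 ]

Expand along column 1:
  + (-7) · |-7 -9; -7 11| = (-7)·(-77 − 63) = 980
  − 12 · |-1 5; -7 11| = −12·(-11 − (-35)) = -288
  + (-3) · |-1 5; -7 -9| = (-3)·(9 − (-35)) = -132
Sum: (980) + (-288) + (-132) = 560

560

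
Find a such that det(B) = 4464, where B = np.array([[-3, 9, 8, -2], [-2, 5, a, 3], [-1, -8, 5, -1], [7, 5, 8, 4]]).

2

Expanding along the column containing a, det(B) is linear in a: det(B) = (48)·a + (4368).
Set (48)·a + (4368) = 4464  ⇒  (48)·a = 96  ⇒  a = 2.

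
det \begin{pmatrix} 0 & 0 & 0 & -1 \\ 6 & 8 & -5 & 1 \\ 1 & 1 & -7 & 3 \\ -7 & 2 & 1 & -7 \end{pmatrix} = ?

429

Expand along row 1 (it has 3 zeros):
  − (-1) · M_14   where M_14 = det([6 8 -5; 1 1 -7; -7 2 1]) = 429
det = (-1)·(-1)·(429) = 429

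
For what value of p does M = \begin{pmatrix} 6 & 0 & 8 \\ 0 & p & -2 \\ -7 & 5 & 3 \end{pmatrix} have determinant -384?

Expanding along the row containing p, det(M) is linear in p: det(M) = (74)·p + (60).
Set (74)·p + (60) = -384  ⇒  (74)·p = -444  ⇒  p = -6.

p = -6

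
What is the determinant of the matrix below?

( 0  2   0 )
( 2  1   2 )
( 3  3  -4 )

Expand along row 1:
  − 2 · |2 2; 3 -4| = −2·(-8 − 6) = 28

The determinant is 28.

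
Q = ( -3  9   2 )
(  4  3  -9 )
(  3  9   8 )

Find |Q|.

Expand along row 1:
  + (-3) · |3 -9; 9 8| = (-3)·(24 − (-81)) = -315
  − 9 · |4 -9; 3 8| = −9·(32 − (-27)) = -531
  + 2 · |4 3; 3 9| = 2·(36 − 9) = 54
Sum: (-315) + (-531) + (54) = -792

The determinant is -792.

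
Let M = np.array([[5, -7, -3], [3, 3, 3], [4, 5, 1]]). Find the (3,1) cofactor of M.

Delete row 3 and column 1; the remaining 2×2 submatrix is [-7 -3; 3 3].
Its determinant is (-7)·3 − (-3)·3 = -12.
The cofactor carries sign (−1)^(3+1) = +1, so C_{3,1} = +(-12) = -12.

The cofactor is -12.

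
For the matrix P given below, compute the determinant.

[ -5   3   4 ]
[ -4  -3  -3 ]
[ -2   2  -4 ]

|P| = -176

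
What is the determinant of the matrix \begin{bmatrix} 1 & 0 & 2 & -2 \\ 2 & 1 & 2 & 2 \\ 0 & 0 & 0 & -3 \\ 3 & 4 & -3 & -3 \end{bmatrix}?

-3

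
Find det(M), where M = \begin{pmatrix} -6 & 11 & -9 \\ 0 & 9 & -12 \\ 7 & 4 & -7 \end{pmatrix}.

Expand along column 1:
  + (-6) · |9 -12; 4 -7| = (-6)·(-63 − (-48)) = 90
  + 7 · |11 -9; 9 -12| = 7·(-132 − (-81)) = -357
Sum: (90) + (-357) = -267

-267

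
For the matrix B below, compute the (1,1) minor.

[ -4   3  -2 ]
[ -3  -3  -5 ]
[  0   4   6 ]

Delete row 1 and column 1; the remaining 2×2 submatrix is [-3 -5; 4 6].
Its determinant is (-3)·6 − (-5)·4 = 2.

2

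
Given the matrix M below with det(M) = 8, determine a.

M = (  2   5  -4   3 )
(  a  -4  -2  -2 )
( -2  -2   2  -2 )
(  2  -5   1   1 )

a = -9

Expanding along the column containing a, det(M) is linear in a: det(M) = (4)·a + (44).
Set (4)·a + (44) = 8  ⇒  (4)·a = -36  ⇒  a = -9.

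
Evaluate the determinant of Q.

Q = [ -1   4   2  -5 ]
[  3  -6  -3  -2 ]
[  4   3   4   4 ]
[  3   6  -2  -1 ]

Expand along row 1:
  + (-1) · M_11   where M_11 = det([-6 -3 -2; 3 4 4; 6 -2 -1]) = -45
  − (4) · M_12   where M_12 = det([3 -3 -2; 4 4 4; 3 -2 -1]) = 4
  + (2) · M_13   where M_13 = det([3 -6 -2; 4 3 4; 3 6 -1]) = -207
  − (-5) · M_14   where M_14 = det([3 -6 -3; 4 3 4; 3 6 -2]) = -255
det = (+1)·(-1)·(-45) + (-1)·(4)·(4) + (+1)·(2)·(-207) + (-1)·(-5)·(-255) = -1660

The determinant is -1660.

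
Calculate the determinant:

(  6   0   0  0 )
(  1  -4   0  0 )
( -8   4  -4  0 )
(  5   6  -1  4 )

The matrix is lower triangular, so the determinant is the product of the diagonal entries:
det = (6) · (-4) · (-4) · (4) = 384

The determinant is 384.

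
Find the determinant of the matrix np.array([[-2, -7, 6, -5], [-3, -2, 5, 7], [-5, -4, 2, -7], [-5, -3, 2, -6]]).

The determinant is -220.

Expand along row 1:
  + (-2) · M_11   where M_11 = det([-2 5 7; -4 2 -7; -3 2 -6]) = -33
  − (-7) · M_12   where M_12 = det([-3 5 7; -5 2 -7; -5 2 -6]) = 19
  + (6) · M_13   where M_13 = det([-3 -2 7; -5 -4 -7; -5 -3 -6]) = -54
  − (-5) · M_14   where M_14 = det([-3 -2 5; -5 -4 2; -5 -3 2]) = -19
det = (+1)·(-2)·(-33) + (-1)·(-7)·(19) + (+1)·(6)·(-54) + (-1)·(-5)·(-19) = -220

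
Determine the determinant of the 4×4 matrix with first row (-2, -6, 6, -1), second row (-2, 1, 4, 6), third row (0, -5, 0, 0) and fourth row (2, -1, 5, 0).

750

Expand along row 3 (it has 3 zeros):
  − (-5) · M_32   where M_32 = det([-2 6 -1; -2 4 6; 2 5 0]) = 150
det = (-1)·(-5)·(150) = 750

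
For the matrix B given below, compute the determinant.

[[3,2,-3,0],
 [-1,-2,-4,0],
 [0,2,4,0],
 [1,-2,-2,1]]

det(B) = 14

Expand along column 4 (it has 3 zeros):
  + (1) · M_44   where M_44 = det([3 2 -3; -1 -2 -4; 0 2 4]) = 14
det = (+1)·(1)·(14) = 14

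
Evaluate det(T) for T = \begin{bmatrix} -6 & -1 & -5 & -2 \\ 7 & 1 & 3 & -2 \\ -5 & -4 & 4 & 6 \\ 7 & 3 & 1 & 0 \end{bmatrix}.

det(T) = 140

Expand along row 4 (it has 1 zero):
  − (7) · M_41   where M_41 = det([-1 -5 -2; 1 3 -2; -4 4 6]) = -68
  + (3) · M_42   where M_42 = det([-6 -5 -2; 7 3 -2; -5 4 6]) = -82
  − (1) · M_43   where M_43 = det([-6 -1 -2; 7 1 -2; -5 -4 6]) = 90
det = (-1)·(7)·(-68) + (+1)·(3)·(-82) + (-1)·(1)·(90) = 140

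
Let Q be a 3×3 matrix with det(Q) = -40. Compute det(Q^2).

The determinant is 1600.

det(Q^2) = (det Q)^2 = (-40)^2 = 1600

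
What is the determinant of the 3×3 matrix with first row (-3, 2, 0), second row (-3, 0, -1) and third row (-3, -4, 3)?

The determinant is 36.

Expand along row 1:
  + (-3) · |0 -1; -4 3| = (-3)·(0 − 4) = 12
  − 2 · |-3 -1; -3 3| = −2·(-9 − 3) = 24
Sum: (12) + (24) = 36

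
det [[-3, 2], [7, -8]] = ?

det = (-3)·(-8) − 2·7 = 24 − 14 = 10

The determinant is 10.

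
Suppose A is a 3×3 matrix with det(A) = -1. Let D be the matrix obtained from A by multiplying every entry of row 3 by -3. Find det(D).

3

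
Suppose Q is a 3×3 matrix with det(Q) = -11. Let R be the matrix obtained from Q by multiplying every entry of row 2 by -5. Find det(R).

55

Scaling one row by -5 multiplies the determinant by -5.
det(R) = (-5)·(-11) = 55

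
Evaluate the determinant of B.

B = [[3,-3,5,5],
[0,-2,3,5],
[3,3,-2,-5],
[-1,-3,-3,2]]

Expand along row 2 (it has 1 zero):
  + (-2) · M_22   where M_22 = det([3 5 5; 3 -2 -5; -1 -3 2]) = -117
  − (3) · M_23   where M_23 = det([3 -3 5; 3 3 -5; -1 -3 2]) = -54
  + (5) · M_24   where M_24 = det([3 -3 5; 3 3 -2; -1 -3 -3]) = -108
det = (+1)·(-2)·(-117) + (-1)·(3)·(-54) + (+1)·(5)·(-108) = -144

|B| = -144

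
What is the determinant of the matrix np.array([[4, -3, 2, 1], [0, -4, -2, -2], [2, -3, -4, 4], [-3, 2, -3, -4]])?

-306

Expand along row 2 (it has 1 zero):
  + (-4) · M_22   where M_22 = det([4 2 1; 2 -4 4; -3 -3 -4]) = 86
  − (-2) · M_23   where M_23 = det([4 -3 1; 2 -3 4; -3 2 -4]) = 23
  + (-2) · M_24   where M_24 = det([4 -3 2; 2 -3 -4; -3 2 -3]) = 4
det = (+1)·(-4)·(86) + (-1)·(-2)·(23) + (+1)·(-2)·(4) = -306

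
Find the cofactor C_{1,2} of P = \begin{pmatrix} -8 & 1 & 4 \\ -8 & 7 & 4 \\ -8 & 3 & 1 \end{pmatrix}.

Delete row 1 and column 2; the remaining 2×2 submatrix is [-8 4; -8 1].
Its determinant is (-8)·1 − 4·(-8) = 24.
The cofactor carries sign (−1)^(1+2) = −1, so C_{1,2} = −(24) = -24.

-24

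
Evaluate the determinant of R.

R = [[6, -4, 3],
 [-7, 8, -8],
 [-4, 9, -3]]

det(R) = 151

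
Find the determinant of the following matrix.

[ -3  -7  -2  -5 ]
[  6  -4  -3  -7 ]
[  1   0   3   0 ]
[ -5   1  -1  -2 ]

Expand along row 3 (it has 2 zeros):
  + (1) · M_31   where M_31 = det([-7 -2 -5; -4 -3 -7; 1 -1 -2]) = 2
  + (3) · M_33   where M_33 = det([-3 -7 -5; 6 -4 -7; -5 1 -2]) = -304
det = (+1)·(1)·(2) + (+1)·(3)·(-304) = -910

The determinant is -910.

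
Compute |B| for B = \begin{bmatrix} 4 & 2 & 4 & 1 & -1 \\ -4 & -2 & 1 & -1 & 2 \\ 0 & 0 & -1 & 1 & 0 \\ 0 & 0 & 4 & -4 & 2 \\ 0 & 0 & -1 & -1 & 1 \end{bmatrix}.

B is block upper-triangular with a 2×2 block and a 3×3 block on the diagonal, so its determinant equals the product of the determinants of the diagonal blocks.
det of the 2×2 block = 0
det of the 3×3 block = -4
det = (0)·(-4) = 0

|B| = 0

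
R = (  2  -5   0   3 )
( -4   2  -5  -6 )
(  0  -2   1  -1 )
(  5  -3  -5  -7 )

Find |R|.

|R| = 697

Expand along row 1 (it has 1 zero):
  + (2) · M_11   where M_11 = det([2 -5 -6; -2 1 -1; -3 -5 -7]) = -47
  − (-5) · M_12   where M_12 = det([-4 -5 -6; 0 1 -1; 5 -5 -7]) = 103
  − (3) · M_14   where M_14 = det([-4 2 -5; 0 -2 1; 5 -3 -5]) = -92
det = (+1)·(2)·(-47) + (-1)·(-5)·(103) + (-1)·(3)·(-92) = 697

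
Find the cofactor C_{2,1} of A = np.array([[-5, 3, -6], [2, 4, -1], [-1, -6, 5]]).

21

Delete row 2 and column 1; the remaining 2×2 submatrix is [3 -6; -6 5].
Its determinant is 3·5 − (-6)·(-6) = -21.
The cofactor carries sign (−1)^(2+1) = −1, so C_{2,1} = −(-21) = 21.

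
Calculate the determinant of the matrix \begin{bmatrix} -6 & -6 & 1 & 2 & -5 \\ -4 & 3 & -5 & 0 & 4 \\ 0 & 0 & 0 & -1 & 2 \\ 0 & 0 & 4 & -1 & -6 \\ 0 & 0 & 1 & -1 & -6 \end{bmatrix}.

1008

The matrix is block upper-triangular with a 2×2 block and a 3×3 block on the diagonal, so its determinant equals the product of the determinants of the diagonal blocks.
det of the 2×2 block = -42
det of the 3×3 block = -24
det = (-42)·(-24) = 1008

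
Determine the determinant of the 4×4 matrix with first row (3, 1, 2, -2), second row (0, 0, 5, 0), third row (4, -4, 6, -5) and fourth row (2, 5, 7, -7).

-605

Expand along row 2 (it has 3 zeros):
  − (5) · M_23   where M_23 = det([3 1 -2; 4 -4 -5; 2 5 -7]) = 121
det = (-1)·(5)·(121) = -605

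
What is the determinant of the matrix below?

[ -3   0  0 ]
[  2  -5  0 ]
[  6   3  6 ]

The matrix is lower triangular, so the determinant is the product of the diagonal entries:
det = (-3) · (-5) · (6) = 90

The determinant is 90.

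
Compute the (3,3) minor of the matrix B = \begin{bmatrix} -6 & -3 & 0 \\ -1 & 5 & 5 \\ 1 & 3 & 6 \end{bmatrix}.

Delete row 3 and column 3; the remaining 2×2 submatrix is [-6 -3; -1 5].
Its determinant is (-6)·5 − (-3)·(-1) = -33.

-33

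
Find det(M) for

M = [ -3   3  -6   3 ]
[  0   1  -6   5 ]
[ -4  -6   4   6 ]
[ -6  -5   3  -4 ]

|M| = -1476

Expand along row 2 (it has 1 zero):
  + (1) · M_22   where M_22 = det([-3 -6 3; -4 4 6; -6 3 -4]) = 450
  − (-6) · M_23   where M_23 = det([-3 3 3; -4 -6 6; -6 -5 -4]) = -366
  + (5) · M_24   where M_24 = det([-3 3 -6; -4 -6 4; -6 -5 3]) = 54
det = (+1)·(1)·(450) + (-1)·(-6)·(-366) + (+1)·(5)·(54) = -1476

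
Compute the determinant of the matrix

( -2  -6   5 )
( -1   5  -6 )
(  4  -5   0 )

Expand along row 3:
  + 4 · |-6 5; 5 -6| = 4·(36 − 25) = 44
  − (-5) · |-2 5; -1 -6| = −(-5)·(12 − (-5)) = 85
Sum: (44) + (85) = 129

The determinant is 129.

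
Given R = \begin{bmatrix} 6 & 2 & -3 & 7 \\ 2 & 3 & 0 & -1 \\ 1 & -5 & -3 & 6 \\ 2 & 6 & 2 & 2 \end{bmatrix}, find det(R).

6

Expand along row 2 (it has 1 zero):
  − (2) · M_21   where M_21 = det([2 -3 7; -5 -3 6; 6 2 2]) = -118
  + (3) · M_22   where M_22 = det([6 -3 7; 1 -3 6; 2 2 2]) = -82
  + (-1) · M_24   where M_24 = det([6 2 -3; 1 -5 -3; 2 6 2]) = -16
det = (-1)·(2)·(-118) + (+1)·(3)·(-82) + (+1)·(-1)·(-16) = 6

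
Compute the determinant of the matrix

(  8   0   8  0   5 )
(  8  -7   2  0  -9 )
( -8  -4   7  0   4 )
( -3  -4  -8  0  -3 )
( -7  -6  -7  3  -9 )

Expand along column 4 (it has 4 zeros):
  − (3) · M_54   where M_54 = det([8 0 8 5; 8 -7 2 -9; -8 -4 7 4; -3 -4 -8 -3]) = -8591
det = (-1)·(3)·(-8591) = 25773

25773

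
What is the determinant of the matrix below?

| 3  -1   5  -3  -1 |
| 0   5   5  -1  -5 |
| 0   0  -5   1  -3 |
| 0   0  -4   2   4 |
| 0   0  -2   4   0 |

The determinant is 1620.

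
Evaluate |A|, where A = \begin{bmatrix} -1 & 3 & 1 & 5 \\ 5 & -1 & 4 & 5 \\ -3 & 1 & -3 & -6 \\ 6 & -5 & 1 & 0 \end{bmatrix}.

99

Expand along row 4 (it has 1 zero):
  − (6) · M_41   where M_41 = det([3 1 5; -1 4 5; 1 -3 -6]) = -33
  + (-5) · M_42   where M_42 = det([-1 1 5; 5 4 5; -3 -3 -6]) = 9
  − (1) · M_43   where M_43 = det([-1 3 5; 5 -1 5; -3 1 -6]) = 54
det = (-1)·(6)·(-33) + (+1)·(-5)·(9) + (-1)·(1)·(54) = 99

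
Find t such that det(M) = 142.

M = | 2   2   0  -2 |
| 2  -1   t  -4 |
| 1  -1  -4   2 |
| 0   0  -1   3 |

Expanding along the column containing t, det(M) is linear in t: det(M) = (12)·t + (46).
Set (12)·t + (46) = 142  ⇒  (12)·t = 96  ⇒  t = 8.

t = 8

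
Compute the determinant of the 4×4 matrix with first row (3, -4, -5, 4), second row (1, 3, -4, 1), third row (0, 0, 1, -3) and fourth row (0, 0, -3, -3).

-156

The matrix is block upper-triangular with a 2×2 block and a 2×2 block on the diagonal, so its determinant equals the product of the determinants of the diagonal blocks.
det of the 2×2 block = 13
det of the 2×2 block = -12
det = (13)·(-12) = -156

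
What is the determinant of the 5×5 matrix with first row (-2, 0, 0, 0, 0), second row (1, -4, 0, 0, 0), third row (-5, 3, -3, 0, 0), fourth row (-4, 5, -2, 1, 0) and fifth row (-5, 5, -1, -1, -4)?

The matrix is lower triangular, so the determinant is the product of the diagonal entries:
det = (-2) · (-4) · (-3) · (1) · (-4) = 96

96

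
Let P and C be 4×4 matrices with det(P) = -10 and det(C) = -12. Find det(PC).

det(PC) = det(P)·det(C) = (-10)·(-12) = 120

|PC| = 120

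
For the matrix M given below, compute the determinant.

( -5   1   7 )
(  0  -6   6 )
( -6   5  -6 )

Expand along row 2:
  + (-6) · |-5 7; -6 -6| = (-6)·(30 − (-42)) = -432
  − 6 · |-5 1; -6 5| = −6·(-25 − (-6)) = 114
Sum: (-432) + (114) = -318

|M| = -318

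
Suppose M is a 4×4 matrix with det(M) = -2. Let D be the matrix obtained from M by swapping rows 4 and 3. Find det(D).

2

Swapping two rows multiplies the determinant by −1.
det(D) = (-1)·(-2) = 2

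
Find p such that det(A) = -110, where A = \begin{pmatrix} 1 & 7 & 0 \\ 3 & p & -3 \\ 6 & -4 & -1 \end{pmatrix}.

p = -7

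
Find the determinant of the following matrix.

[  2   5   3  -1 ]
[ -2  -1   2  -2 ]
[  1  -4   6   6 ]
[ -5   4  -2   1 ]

1295

Expand along row 1:
  + (2) · M_11   where M_11 = det([-1 2 -2; -4 6 6; 4 -2 1]) = 70
  − (5) · M_12   where M_12 = det([-2 2 -2; 1 6 6; -5 -2 1]) = -154
  + (3) · M_13   where M_13 = det([-2 -1 -2; 1 -4 6; -5 4 1]) = 119
  − (-1) · M_14   where M_14 = det([-2 -1 2; 1 -4 6; -5 4 -2]) = 28
det = (+1)·(2)·(70) + (-1)·(5)·(-154) + (+1)·(3)·(119) + (-1)·(-1)·(28) = 1295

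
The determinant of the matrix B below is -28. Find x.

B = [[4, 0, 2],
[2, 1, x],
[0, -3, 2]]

x = -2

Expanding along the column containing x, det(B) is linear in x: det(B) = (12)·x + (-4).
Set (12)·x + (-4) = -28  ⇒  (12)·x = -24  ⇒  x = -2.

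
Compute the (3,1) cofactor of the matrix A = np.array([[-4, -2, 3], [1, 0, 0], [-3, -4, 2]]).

Delete row 3 and column 1; the remaining 2×2 submatrix is [-2 3; 0 0].
Its determinant is (-2)·0 − 3·0 = 0.
The cofactor carries sign (−1)^(3+1) = +1, so C_{3,1} = +(0) = 0.

0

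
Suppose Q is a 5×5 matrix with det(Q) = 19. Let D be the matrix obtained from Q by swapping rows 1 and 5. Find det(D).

Swapping two rows multiplies the determinant by −1.
det(D) = (-1)·(19) = -19

|D| = -19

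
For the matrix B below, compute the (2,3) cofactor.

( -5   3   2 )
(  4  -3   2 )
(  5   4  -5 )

The cofactor is 35.

Delete row 2 and column 3; the remaining 2×2 submatrix is [-5 3; 5 4].
Its determinant is (-5)·4 − 3·5 = -35.
The cofactor carries sign (−1)^(2+3) = −1, so C_{2,3} = −(-35) = 35.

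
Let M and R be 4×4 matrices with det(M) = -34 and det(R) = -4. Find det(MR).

det(MR) = det(M)·det(R) = (-34)·(-4) = 136

The determinant is 136.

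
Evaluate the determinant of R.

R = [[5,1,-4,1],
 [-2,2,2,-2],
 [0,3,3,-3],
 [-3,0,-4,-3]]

-138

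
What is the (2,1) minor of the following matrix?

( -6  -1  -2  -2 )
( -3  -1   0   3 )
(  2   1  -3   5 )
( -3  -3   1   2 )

61

Delete row 2 and column 1; the remaining 3×3 submatrix is [-1 -2 -2; 1 -3 5; -3 1 2].
Its determinant is 61.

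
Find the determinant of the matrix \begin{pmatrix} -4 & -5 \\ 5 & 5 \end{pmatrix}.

det = (-4)·5 − (-5)·5 = -20 − (-25) = 5

5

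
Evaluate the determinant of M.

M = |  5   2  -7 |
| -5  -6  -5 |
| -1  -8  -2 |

-388

Expand along column 1:
  + 5 · |-6 -5; -8 -2| = 5·(12 − 40) = -140
  − (-5) · |2 -7; -8 -2| = −(-5)·(-4 − 56) = -300
  + (-1) · |2 -7; -6 -5| = (-1)·(-10 − 42) = 52
Sum: (-140) + (-300) + (52) = -388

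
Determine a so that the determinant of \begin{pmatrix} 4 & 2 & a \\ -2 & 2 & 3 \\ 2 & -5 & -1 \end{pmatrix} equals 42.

Expanding along the row containing a, det(B) is linear in a: det(B) = (6)·a + (60).
Set (6)·a + (60) = 42  ⇒  (6)·a = -18  ⇒  a = -3.

-3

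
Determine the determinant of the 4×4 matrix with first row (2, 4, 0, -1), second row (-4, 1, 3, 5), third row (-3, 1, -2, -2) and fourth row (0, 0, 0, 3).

The determinant is -234.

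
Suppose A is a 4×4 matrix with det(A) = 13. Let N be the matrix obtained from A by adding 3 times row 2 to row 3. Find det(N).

|N| = 13

Adding a multiple of one row to another leaves the determinant unchanged.
det(N) = (1)·(13) = 13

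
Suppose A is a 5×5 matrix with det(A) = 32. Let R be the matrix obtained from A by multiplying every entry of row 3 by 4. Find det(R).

Scaling one row by 4 multiplies the determinant by 4.
det(R) = (4)·(32) = 128

|R| = 128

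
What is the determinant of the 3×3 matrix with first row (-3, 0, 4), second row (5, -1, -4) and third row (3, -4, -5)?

Expand along row 1:
  + (-3) · |-1 -4; -4 -5| = (-3)·(5 − 16) = 33
  + 4 · |5 -1; 3 -4| = 4·(-20 − (-3)) = -68
Sum: (33) + (-68) = -35

The determinant is -35.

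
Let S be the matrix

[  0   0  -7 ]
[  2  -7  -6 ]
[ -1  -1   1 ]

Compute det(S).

The determinant is 63.

Expand along row 1:
  + (-7) · |2 -7; -1 -1| = (-7)·(-2 − 7) = 63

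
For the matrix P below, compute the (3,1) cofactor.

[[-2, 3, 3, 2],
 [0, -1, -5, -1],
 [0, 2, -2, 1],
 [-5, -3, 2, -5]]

41

Delete row 3 and column 1; the remaining 3×3 submatrix is [3 3 2; -1 -5 -1; -3 2 -5].
Its determinant is 41.
The cofactor carries sign (−1)^(3+1) = +1, so C_{3,1} = +(41) = 41.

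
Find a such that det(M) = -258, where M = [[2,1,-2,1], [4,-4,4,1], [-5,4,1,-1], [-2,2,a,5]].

Expanding along the column containing a, det(M) is linear in a: det(M) = (5)·a + (-298).
Set (5)·a + (-298) = -258  ⇒  (5)·a = 40  ⇒  a = 8.

8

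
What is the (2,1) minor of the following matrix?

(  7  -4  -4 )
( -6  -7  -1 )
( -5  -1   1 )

Delete row 2 and column 1; the remaining 2×2 submatrix is [-4 -4; -1 1].
Its determinant is (-4)·1 − (-4)·(-1) = -8.

-8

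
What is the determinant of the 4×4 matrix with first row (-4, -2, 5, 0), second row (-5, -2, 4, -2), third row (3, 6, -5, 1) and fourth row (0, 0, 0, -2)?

Expand along row 4 (it has 3 zeros):
  + (-2) · M_44   where M_44 = det([-4 -2 5; -5 -2 4; 3 6 -5]) = -38
det = (+1)·(-2)·(-38) = 76

The determinant is 76.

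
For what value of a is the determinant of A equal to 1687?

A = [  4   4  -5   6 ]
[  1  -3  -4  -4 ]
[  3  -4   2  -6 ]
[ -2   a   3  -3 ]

Expanding along the row containing a, det(A) is linear in a: det(A) = (242)·a + (477).
Set (242)·a + (477) = 1687  ⇒  (242)·a = 1210  ⇒  a = 5.

a = 5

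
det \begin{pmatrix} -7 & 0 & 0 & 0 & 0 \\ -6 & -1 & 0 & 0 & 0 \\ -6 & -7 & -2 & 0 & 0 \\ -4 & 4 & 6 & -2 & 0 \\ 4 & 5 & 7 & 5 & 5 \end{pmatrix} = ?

The determinant is 140.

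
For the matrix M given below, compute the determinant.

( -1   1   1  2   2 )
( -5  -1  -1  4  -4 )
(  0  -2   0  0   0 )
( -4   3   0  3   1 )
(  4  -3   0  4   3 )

Expand along row 3 (it has 4 zeros):
  − (-2) · M_32   where M_32 = det([-1 1 2 2; -5 -1 4 -4; -4 0 3 1; 4 0 4 3]) = -122
det = (-1)·(-2)·(-122) = -244

|M| = -244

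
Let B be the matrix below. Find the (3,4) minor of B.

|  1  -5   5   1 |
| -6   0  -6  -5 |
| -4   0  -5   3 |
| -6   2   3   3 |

The minor is -318.

Delete row 3 and column 4; the remaining 3×3 submatrix is [1 -5 5; -6 0 -6; -6 2 3].
Its determinant is -318.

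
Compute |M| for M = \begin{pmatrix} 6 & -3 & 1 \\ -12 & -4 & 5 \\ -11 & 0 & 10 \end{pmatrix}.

-479

Expand along row 3:
  + (-11) · |-3 1; -4 5| = (-11)·(-15 − (-4)) = 121
  + 10 · |6 -3; -12 -4| = 10·(-24 − 36) = -600
Sum: (121) + (-600) = -479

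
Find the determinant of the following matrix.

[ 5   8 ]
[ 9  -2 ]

det = 5·(-2) − 8·9 = -10 − 72 = -82

-82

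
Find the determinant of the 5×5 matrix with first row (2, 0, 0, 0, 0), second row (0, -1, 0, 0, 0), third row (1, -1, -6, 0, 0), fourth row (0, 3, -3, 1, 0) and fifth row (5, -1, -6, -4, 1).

The matrix is lower triangular, so the determinant is the product of the diagonal entries:
det = (2) · (-1) · (-6) · (1) · (1) = 12

12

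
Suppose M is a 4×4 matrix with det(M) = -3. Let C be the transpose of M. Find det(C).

det(Mᵀ) = det(M).
det(C) = (1)·(-3) = -3

-3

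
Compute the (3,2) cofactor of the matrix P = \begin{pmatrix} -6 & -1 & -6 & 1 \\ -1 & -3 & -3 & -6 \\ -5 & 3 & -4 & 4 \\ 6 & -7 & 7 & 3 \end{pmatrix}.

Delete row 3 and column 2; the remaining 3×3 submatrix is [-6 -6 1; -1 -3 -6; 6 7 3].
Its determinant is 11.
The cofactor carries sign (−1)^(3+2) = −1, so C_{3,2} = −(11) = -11.

-11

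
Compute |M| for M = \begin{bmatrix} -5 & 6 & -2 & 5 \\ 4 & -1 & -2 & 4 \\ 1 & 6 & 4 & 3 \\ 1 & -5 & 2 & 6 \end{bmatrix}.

det(M) = -2546

Expand along row 1:
  + (-5) · M_11   where M_11 = det([-1 -2 4; 6 4 3; -5 2 6]) = 212
  − (6) · M_12   where M_12 = det([4 -2 4; 1 4 3; 1 2 6]) = 70
  + (-2) · M_13   where M_13 = det([4 -1 4; 1 6 3; 1 -5 6]) = 163
  − (5) · M_14   where M_14 = det([4 -1 -2; 1 6 4; 1 -5 2]) = 148
det = (+1)·(-5)·(212) + (-1)·(6)·(70) + (+1)·(-2)·(163) + (-1)·(5)·(148) = -2546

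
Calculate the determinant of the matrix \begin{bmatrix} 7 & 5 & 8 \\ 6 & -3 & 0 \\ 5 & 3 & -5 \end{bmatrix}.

Expand along row 2:
  − 6 · |5 8; 3 -5| = −6·(-25 − 24) = 294
  + (-3) · |7 8; 5 -5| = (-3)·(-35 − 40) = 225
Sum: (294) + (225) = 519

519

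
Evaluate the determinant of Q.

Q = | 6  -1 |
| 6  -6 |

-30

det(Q) = 6·(-6) − (-1)·6 = -36 − (-6) = -30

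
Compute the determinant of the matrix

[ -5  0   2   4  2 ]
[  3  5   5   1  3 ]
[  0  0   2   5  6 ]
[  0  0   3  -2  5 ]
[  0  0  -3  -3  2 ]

The determinant is 4325.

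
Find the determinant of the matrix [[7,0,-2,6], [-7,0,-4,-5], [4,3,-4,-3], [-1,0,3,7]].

Expand along column 2 (it has 3 zeros):
  − (3) · M_32   where M_32 = det([7 -2 6; -7 -4 -5; -1 3 7]) = -349
det = (-1)·(3)·(-349) = 1047

1047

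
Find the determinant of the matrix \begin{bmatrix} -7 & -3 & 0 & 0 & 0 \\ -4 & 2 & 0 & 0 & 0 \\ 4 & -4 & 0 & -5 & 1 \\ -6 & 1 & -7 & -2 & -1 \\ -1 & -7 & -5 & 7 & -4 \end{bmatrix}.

The determinant is -1456.

The matrix is block lower-triangular with a 2×2 block and a 3×3 block on the diagonal, so its determinant equals the product of the determinants of the diagonal blocks.
det of the 2×2 block = -26
det of the 3×3 block = 56
det = (-26)·(56) = -1456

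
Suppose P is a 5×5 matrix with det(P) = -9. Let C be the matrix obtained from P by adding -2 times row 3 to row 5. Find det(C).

det(C) = -9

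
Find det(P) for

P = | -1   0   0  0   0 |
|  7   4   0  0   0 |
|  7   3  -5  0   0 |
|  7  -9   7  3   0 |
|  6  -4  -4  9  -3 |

-180

P is lower triangular, so det(P) is the product of the diagonal entries:
det = (-1) · (4) · (-5) · (3) · (-3) = -180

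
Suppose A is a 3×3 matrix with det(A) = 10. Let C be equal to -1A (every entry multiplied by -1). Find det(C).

For a 3×3 matrix, det(-1A) = (-1)^3·det(A) = -1·det(A).
det(C) = (-1)·(10) = -10

-10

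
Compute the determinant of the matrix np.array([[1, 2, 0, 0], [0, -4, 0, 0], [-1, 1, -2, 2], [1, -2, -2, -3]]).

The determinant is -40.

The matrix is block lower-triangular with a 2×2 block and a 2×2 block on the diagonal, so its determinant equals the product of the determinants of the diagonal blocks.
det of the 2×2 block = -4
det of the 2×2 block = 10
det = (-4)·(10) = -40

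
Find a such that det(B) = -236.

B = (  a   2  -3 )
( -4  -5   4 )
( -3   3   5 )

9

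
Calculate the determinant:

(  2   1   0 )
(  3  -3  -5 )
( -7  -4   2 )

Expand along column 3:
  − (-5) · |2 1; -7 -4| = −(-5)·(-8 − (-7)) = -5
  + 2 · |2 1; 3 -3| = 2·(-6 − 3) = -18
Sum: (-5) + (-18) = -23

The determinant is -23.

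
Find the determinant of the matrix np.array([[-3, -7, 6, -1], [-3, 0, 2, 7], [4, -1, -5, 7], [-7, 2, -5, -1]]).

-4325

Expand along row 2 (it has 1 zero):
  − (-3) · M_21   where M_21 = det([-7 6 -1; -1 -5 7; 2 -5 -1]) = -217
  − (2) · M_23   where M_23 = det([-3 -7 -1; 4 -1 7; -7 2 -1]) = 353
  + (7) · M_24   where M_24 = det([-3 -7 6; 4 -1 -5; -7 2 -5]) = -424
det = (-1)·(-3)·(-217) + (-1)·(2)·(353) + (+1)·(7)·(-424) = -4325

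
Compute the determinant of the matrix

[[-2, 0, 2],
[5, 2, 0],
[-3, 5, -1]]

The determinant is 66.

Expand along row 1:
  + (-2) · |2 0; 5 -1| = (-2)·(-2 − 0) = 4
  + 2 · |5 2; -3 5| = 2·(25 − (-6)) = 62
Sum: (4) + (62) = 66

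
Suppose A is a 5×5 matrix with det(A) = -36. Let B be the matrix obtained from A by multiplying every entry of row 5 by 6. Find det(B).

-216

Scaling one row by 6 multiplies the determinant by 6.
det(B) = (6)·(-36) = -216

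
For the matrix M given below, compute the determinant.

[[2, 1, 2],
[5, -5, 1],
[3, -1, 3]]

Expand along row 1:
  + 2 · |-5 1; -1 3| = 2·(-15 − (-1)) = -28
  − 1 · |5 1; 3 3| = −1·(15 − 3) = -12
  + 2 · |5 -5; 3 -1| = 2·(-5 − (-15)) = 20
Sum: (-28) + (-12) + (20) = -20

det(M) = -20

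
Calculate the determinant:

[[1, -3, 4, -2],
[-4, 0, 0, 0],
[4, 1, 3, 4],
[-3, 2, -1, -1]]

188

Expand along row 2 (it has 3 zeros):
  − (-4) · M_21   where M_21 = det([-3 4 -2; 1 3 4; 2 -1 -1]) = 47
det = (-1)·(-4)·(47) = 188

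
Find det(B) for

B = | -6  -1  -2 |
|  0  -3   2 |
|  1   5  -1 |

|B| = 34

Expand along column 1:
  + (-6) · |-3 2; 5 -1| = (-6)·(3 − 10) = 42
  + 1 · |-1 -2; -3 2| = 1·(-2 − 6) = -8
Sum: (42) + (-8) = 34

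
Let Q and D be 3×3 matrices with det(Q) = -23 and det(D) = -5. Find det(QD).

det(QD) = 115

det(QD) = det(Q)·det(D) = (-23)·(-5) = 115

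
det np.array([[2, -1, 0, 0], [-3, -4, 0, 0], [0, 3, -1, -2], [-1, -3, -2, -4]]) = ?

The matrix is block lower-triangular with a 2×2 block and a 2×2 block on the diagonal, so its determinant equals the product of the determinants of the diagonal blocks.
det of the 2×2 block = -11
det of the 2×2 block = 0
det = (-11)·(0) = 0

0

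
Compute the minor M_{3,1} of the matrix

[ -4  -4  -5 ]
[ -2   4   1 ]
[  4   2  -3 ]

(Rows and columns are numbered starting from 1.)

Delete row 3 and column 1; the remaining 2×2 submatrix is [-4 -5; 4 1].
Its determinant is (-4)·1 − (-5)·4 = 16.

16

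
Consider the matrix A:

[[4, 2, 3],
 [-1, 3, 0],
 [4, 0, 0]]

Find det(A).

Expand along row 3:
  + 4 · |2 3; 3 0| = 4·(0 − 9) = -36

The determinant is -36.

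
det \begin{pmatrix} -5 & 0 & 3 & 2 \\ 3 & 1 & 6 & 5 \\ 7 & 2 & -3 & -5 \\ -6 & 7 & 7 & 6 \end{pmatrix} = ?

Expand along row 1 (it has 1 zero):
  + (-5) · M_11   where M_11 = det([1 6 5; 2 -3 -5; 7 7 6]) = -90
  + (3) · M_13   where M_13 = det([3 1 5; 7 2 -5; -6 7 6]) = 434
  − (2) · M_14   where M_14 = det([3 1 6; 7 2 -3; -6 7 7]) = 440
det = (+1)·(-5)·(-90) + (+1)·(3)·(434) + (-1)·(2)·(440) = 872

The determinant is 872.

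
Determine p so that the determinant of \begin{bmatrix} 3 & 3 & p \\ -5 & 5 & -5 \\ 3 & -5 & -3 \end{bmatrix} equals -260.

p = -5

Expanding along the row containing p, det(B) is linear in p: det(B) = (10)·p + (-210).
Set (10)·p + (-210) = -260  ⇒  (10)·p = -50  ⇒  p = -5.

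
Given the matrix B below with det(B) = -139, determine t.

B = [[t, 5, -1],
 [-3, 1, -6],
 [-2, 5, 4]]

-8

Expanding along the column containing t, det(B) is linear in t: det(B) = (34)·t + (133).
Set (34)·t + (133) = -139  ⇒  (34)·t = -272  ⇒  t = -8.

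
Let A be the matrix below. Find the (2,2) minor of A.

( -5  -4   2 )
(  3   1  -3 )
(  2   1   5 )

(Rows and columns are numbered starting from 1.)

Delete row 2 and column 2; the remaining 2×2 submatrix is [-5 2; 2 5].
Its determinant is (-5)·5 − 2·2 = -29.

-29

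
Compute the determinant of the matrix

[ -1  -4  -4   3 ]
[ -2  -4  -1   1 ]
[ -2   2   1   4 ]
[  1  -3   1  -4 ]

Expand along row 1:
  + (-1) · M_11   where M_11 = det([-4 -1 1; 2 1 4; -3 1 -4]) = 41
  − (-4) · M_12   where M_12 = det([-2 -1 1; -2 1 4; 1 1 -4]) = 17
  + (-4) · M_13   where M_13 = det([-2 -4 1; -2 2 4; 1 -3 -4]) = 12
  − (3) · M_14   where M_14 = det([-2 -4 -1; -2 2 1; 1 -3 1]) = -26
det = (+1)·(-1)·(41) + (-1)·(-4)·(17) + (+1)·(-4)·(12) + (-1)·(3)·(-26) = 57

The determinant is 57.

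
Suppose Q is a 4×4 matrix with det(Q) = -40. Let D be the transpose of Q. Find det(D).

-40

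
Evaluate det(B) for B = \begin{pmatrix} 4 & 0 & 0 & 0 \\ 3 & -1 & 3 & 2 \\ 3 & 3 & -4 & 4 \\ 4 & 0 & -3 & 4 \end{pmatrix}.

The determinant is -200.

Expand along row 1 (it has 3 zeros):
  + (4) · M_11   where M_11 = det([-1 3 2; 3 -4 4; 0 -3 4]) = -50
det = (+1)·(4)·(-50) = -200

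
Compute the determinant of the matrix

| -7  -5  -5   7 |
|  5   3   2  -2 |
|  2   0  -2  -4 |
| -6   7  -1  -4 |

Expand along row 3 (it has 1 zero):
  + (2) · M_31   where M_31 = det([-5 -5 7; 3 2 -2; 7 -1 -4]) = -59
  + (-2) · M_33   where M_33 = det([-7 -5 7; 5 3 -2; -6 7 -4]) = 197
  − (-4) · M_34   where M_34 = det([-7 -5 -5; 5 3 2; -6 7 -1]) = -111
det = (+1)·(2)·(-59) + (+1)·(-2)·(197) + (-1)·(-4)·(-111) = -956

The determinant is -956.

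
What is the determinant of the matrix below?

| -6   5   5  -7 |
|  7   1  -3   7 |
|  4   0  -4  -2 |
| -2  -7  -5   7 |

Expand along row 3 (it has 1 zero):
  + (4) · M_31   where M_31 = det([5 5 -7; 1 -3 7; -7 -5 7]) = -28
  + (-4) · M_33   where M_33 = det([-6 5 -7; 7 1 7; -2 -7 7]) = -322
  − (-2) · M_34   where M_34 = det([-6 5 5; 7 1 -3; -2 -7 -5]) = 126
det = (+1)·(4)·(-28) + (+1)·(-4)·(-322) + (-1)·(-2)·(126) = 1428

1428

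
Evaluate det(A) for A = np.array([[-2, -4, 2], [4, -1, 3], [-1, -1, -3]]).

Expand along column 1:
  + (-2) · |-1 3; -1 -3| = (-2)·(3 − (-3)) = -12
  − 4 · |-4 2; -1 -3| = −4·(12 − (-2)) = -56
  + (-1) · |-4 2; -1 3| = (-1)·(-12 − (-2)) = 10
Sum: (-12) + (-56) + (10) = -58

det(A) = -58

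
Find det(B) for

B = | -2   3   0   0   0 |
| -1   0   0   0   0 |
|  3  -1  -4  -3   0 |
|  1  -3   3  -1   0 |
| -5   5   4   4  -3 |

B is block lower-triangular with a 2×2 block and a 3×3 block on the diagonal, so its determinant equals the product of the determinants of the diagonal blocks.
det of the 2×2 block = 3
det of the 3×3 block = -39
det = (3)·(-39) = -117

-117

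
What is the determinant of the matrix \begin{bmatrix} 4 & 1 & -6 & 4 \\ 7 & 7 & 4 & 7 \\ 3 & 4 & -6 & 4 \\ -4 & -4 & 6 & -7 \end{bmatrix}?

Expand along row 1:
  + (4) · M_11   where M_11 = det([7 4 7; 4 -6 4; -4 6 -7]) = 174
  − (1) · M_12   where M_12 = det([7 4 7; 3 -6 4; -4 6 -7]) = 104
  + (-6) · M_13   where M_13 = det([7 7 7; 3 4 4; -4 -4 -7]) = -21
  − (4) · M_14   where M_14 = det([7 7 4; 3 4 -6; -4 -4 6]) = 58
det = (+1)·(4)·(174) + (-1)·(1)·(104) + (+1)·(-6)·(-21) + (-1)·(4)·(58) = 486

486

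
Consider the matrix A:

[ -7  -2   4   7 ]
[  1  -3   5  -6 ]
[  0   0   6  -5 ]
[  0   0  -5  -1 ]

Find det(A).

|A| = -713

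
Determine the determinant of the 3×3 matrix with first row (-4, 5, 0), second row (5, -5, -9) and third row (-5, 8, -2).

The determinant is -53.

Expand along column 3:
  − (-9) · |-4 5; -5 8| = −(-9)·(-32 − (-25)) = -63
  + (-2) · |-4 5; 5 -5| = (-2)·(20 − 25) = 10
Sum: (-63) + (10) = -53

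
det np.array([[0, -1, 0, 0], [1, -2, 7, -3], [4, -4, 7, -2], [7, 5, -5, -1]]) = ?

120

Expand along row 1 (it has 3 zeros):
  − (-1) · M_12   where M_12 = det([1 7 -3; 4 7 -2; 7 -5 -1]) = 120
det = (-1)·(-1)·(120) = 120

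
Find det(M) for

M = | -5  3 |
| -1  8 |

det(M) = -37

det(M) = (-5)·8 − 3·(-1) = -40 − (-3) = -37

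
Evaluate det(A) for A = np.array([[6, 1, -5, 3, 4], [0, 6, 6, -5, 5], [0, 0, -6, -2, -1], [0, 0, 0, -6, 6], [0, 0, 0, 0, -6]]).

A is upper triangular, so det(A) is the product of the diagonal entries:
det = (6) · (6) · (-6) · (-6) · (-6) = -7776

-7776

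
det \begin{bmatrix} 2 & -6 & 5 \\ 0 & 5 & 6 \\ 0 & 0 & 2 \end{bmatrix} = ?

20

The matrix is upper triangular, so the determinant is the product of the diagonal entries:
det = (2) · (5) · (2) = 20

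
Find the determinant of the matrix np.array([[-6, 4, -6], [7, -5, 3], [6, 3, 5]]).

-170

Expand along row 1:
  + (-6) · |-5 3; 3 5| = (-6)·(-25 − 9) = 204
  − 4 · |7 3; 6 5| = −4·(35 − 18) = -68
  + (-6) · |7 -5; 6 3| = (-6)·(21 − (-30)) = -306
Sum: (204) + (-68) + (-306) = -170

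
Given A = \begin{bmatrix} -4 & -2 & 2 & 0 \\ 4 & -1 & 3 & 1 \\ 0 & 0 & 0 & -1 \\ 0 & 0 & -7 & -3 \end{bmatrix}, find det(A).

-84

A is block upper-triangular with a 2×2 block and a 2×2 block on the diagonal, so its determinant equals the product of the determinants of the diagonal blocks.
det of the 2×2 block = 12
det of the 2×2 block = -7
det = (12)·(-7) = -84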